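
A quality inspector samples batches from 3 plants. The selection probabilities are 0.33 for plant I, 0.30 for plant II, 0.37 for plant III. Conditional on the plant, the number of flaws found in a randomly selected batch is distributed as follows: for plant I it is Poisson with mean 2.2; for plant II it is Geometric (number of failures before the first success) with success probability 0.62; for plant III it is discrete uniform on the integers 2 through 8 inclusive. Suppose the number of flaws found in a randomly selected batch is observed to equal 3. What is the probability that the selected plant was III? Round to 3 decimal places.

Likelihoods P(X=3 | ·): I: 0.196639; II: 0.0340206; III: 0.142857.
Posterior ∝ prior × likelihood. Numerator for III: 0.37·0.142857 = 0.0528571.
Normalizing constant: 0.33·0.196639 + 0.3·0.0340206 + 0.37·0.142857 = 0.127954.
P(III | observation) = 0.0528571 / 0.127954 = 0.413095.

0.413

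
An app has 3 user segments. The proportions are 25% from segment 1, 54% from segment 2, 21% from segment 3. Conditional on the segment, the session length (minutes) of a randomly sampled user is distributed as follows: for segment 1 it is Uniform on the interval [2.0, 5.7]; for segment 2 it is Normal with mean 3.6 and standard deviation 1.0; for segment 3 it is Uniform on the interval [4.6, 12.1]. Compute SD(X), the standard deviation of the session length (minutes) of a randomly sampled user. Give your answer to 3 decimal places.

2.332

Per component, 1: μ=3.85, E[X²]=15.9633; 2: μ=3.6, E[X²]=13.96; 3: μ=8.35, E[X²]=74.41.
E[X] = 0.25·3.85 + 0.54·3.6 + 0.21·8.35 = 4.66.
E[X²] = 0.25·15.9633 + 0.54·13.96 + 0.21·74.41 = 27.1553.
Var(X) = E[X²] − (E[X])² = 27.1553 − 21.7156 = 5.43973.
SD(X) = √5.43973 = 2.33232.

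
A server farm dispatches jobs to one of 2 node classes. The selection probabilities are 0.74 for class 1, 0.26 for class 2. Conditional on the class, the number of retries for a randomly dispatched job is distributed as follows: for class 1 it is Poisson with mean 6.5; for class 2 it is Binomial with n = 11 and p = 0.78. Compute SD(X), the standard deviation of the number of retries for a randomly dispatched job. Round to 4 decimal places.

Per component, 1: μ=6.5, E[X²]=48.75; 2: μ=8.58, E[X²]=75.504.
E[X] = 0.74·6.5 + 0.26·8.58 = 7.0408.
E[X²] = 0.74·48.75 + 0.26·75.504 = 55.706.
Var(X) = E[X²] − (E[X])² = 55.706 − 49.5729 = 6.13318.
SD(X) = √6.13318 = 2.47652.

2.4765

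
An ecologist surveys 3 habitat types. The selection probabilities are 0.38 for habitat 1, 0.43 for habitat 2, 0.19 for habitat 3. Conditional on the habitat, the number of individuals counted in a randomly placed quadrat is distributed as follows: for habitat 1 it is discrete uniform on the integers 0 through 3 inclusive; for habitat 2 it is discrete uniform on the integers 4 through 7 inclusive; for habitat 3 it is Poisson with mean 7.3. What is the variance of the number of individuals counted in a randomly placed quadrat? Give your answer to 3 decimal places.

Per component, 1: μ=1.5, E[X²]=3.5; 2: μ=5.5, E[X²]=31.5; 3: μ=7.3, E[X²]=60.59.
E[X] = 0.38·1.5 + 0.43·5.5 + 0.19·7.3 = 4.322.
E[X²] = 0.38·3.5 + 0.43·31.5 + 0.19·60.59 = 26.3871.
Var(X) = E[X²] − (E[X])² = 26.3871 − 18.6797 = 7.70742.

7.707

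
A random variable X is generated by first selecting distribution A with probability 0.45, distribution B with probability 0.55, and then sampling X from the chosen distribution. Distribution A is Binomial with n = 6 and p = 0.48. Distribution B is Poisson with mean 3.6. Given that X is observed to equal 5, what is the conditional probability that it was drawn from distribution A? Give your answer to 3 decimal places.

Likelihoods P(X=5 | ·): A: 0.0794988; B: 0.13768.
Posterior ∝ prior × likelihood. Numerator for A: 0.45·0.0794988 = 0.0357745.
Normalizing constant: 0.45·0.0794988 + 0.55·0.13768 = 0.111499.
P(A | observation) = 0.0357745 / 0.111499 = 0.320852.

0.321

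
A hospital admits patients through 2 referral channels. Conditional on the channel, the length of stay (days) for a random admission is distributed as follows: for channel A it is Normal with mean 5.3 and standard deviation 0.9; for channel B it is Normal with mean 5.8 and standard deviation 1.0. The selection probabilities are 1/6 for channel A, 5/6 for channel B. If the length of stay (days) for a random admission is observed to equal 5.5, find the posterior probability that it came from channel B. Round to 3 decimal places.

0.815

Likelihoods f(5.5 | ·): A: 0.432458; B: 0.381388.
Posterior ∝ prior × likelihood. Numerator for B: 0.833333·0.381388 = 0.317823.
Normalizing constant: 0.166667·0.432458 + 0.833333·0.381388 = 0.3899.
P(B | observation) = 0.317823 / 0.3899 = 0.815141.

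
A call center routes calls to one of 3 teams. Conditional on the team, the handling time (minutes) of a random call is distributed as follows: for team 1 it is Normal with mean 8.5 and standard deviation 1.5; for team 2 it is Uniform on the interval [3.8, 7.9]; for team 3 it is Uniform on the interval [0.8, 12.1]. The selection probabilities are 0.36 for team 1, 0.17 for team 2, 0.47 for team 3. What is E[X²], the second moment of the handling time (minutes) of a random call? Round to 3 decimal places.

For each component E[X²] = Var + (mean)², giving 1: 74.5; 2: 35.6233; 3: 52.2433.
Overall E[X²] = 0.36·74.5 + 0.17·35.6233 + 0.47·52.2433 = 57.4303.

57.430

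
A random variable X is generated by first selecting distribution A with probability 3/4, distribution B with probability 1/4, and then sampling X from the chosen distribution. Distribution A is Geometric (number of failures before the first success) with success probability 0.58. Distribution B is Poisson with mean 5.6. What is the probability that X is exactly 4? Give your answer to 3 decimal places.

Conditional on each component, P(X = 4): A: 0.0180478; B: 0.151528.
By total probability, P(X = 4) = 0.75·0.0180478 + 0.25·0.151528 = 0.0514178.

0.051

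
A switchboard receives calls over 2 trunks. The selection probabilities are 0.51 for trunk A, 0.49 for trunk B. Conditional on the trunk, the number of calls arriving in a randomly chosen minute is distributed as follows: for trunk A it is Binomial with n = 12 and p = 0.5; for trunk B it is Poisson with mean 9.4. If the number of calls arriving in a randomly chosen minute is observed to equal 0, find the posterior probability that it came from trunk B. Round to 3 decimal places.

Likelihoods P(X=0 | ·): A: 0.000244141; B: 8.27241e-05.
Posterior ∝ prior × likelihood. Numerator for B: 0.49·8.27241e-05 = 4.05348e-05.
Normalizing constant: 0.51·0.000244141 + 0.49·8.27241e-05 = 0.000165047.
P(B | observation) = 4.05348e-05 / 0.000165047 = 0.245596.

0.246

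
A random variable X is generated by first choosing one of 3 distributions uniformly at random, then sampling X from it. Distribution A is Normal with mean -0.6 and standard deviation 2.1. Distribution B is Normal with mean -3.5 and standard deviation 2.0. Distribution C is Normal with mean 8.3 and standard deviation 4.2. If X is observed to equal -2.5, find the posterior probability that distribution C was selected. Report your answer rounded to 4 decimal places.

0.0114

Likelihoods f(-2.5 | ·): A: 0.126164; B: 0.176033; C: 0.00348201.
Posterior ∝ prior × likelihood. Numerator for C: 0.333333·0.00348201 = 0.00116067.
Normalizing constant: 0.333333·0.126164 + 0.333333·0.176033 + 0.333333·0.00348201 = 0.101893.
P(C | observation) = 0.00116067 / 0.101893 = 0.0113911.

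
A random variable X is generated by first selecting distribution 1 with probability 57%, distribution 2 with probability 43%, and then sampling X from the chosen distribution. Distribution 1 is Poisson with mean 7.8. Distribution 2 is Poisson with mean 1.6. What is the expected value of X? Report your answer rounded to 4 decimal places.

5.1340

Component means — 1: 7.8; 2: 1.6.
E[X] = 0.57·7.8 + 0.43·1.6 = 5.134.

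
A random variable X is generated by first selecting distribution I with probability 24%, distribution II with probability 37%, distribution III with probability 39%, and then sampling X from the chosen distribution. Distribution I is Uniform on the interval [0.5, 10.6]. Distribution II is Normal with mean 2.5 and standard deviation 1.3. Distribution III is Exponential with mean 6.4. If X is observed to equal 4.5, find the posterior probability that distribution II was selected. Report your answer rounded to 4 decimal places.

Likelihoods f(4.5 | ·): I: 0.0990099; II: 0.0939742; III: 0.0773494.
Posterior ∝ prior × likelihood. Numerator for II: 0.37·0.0939742 = 0.0347705.
Normalizing constant: 0.24·0.0990099 + 0.37·0.0939742 + 0.39·0.0773494 = 0.0886991.
P(II | observation) = 0.0347705 / 0.0886991 = 0.392005.

0.3920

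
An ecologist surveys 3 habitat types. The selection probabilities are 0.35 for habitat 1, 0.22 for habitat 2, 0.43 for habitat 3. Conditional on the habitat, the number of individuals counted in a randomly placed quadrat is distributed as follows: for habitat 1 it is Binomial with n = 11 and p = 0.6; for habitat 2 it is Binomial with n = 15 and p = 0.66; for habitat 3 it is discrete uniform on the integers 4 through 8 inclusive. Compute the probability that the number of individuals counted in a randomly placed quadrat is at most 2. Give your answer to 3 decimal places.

Conditional on each habitat, P(X ≤ 2): 1: 0.00592445; 2: 3.99359e-05; 3: 0.
By total probability, P(X ≤ 2) = 0.35·0.00592445 + 0.22·3.99359e-05 + 0.43·0 = 0.00208234.

0.002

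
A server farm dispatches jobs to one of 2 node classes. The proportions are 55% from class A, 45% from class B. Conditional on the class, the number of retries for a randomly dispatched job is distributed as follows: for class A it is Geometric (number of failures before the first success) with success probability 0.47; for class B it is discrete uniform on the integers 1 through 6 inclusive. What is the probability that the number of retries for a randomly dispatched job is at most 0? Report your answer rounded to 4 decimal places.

0.2585

Conditional on each class, P(X ≤ 0): A: 0.47; B: 0.
By total probability, P(X ≤ 0) = 0.55·0.47 + 0.45·0 = 0.2585.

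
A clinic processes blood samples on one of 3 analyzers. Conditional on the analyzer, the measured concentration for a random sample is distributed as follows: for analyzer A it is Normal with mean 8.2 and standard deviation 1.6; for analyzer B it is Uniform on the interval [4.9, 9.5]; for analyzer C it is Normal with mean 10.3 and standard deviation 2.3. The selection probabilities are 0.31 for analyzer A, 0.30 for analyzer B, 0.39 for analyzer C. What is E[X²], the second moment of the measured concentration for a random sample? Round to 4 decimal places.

81.1572

For each component E[X²] = Var + (mean)², giving A: 69.8; B: 53.6033; C: 111.38.
Overall E[X²] = 0.31·69.8 + 0.3·53.6033 + 0.39·111.38 = 81.1572.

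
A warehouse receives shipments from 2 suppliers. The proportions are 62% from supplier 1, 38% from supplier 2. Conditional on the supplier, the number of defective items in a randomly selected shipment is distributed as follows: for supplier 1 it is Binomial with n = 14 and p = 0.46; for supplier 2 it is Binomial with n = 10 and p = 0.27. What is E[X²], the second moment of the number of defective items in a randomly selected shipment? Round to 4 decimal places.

For each component E[X²] = Var + (mean)², giving 1: 44.9512; 2: 9.261.
Overall E[X²] = 0.62·44.9512 + 0.38·9.261 = 31.3889.

31.3889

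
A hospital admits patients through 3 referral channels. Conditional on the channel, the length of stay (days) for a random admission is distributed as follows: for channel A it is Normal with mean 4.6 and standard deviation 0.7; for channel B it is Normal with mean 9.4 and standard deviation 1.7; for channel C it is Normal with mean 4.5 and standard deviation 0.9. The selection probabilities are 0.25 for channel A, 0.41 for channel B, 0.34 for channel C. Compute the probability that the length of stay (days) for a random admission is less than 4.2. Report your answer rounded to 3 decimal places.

0.197

Conditional on each channel, P(X < 4.2): A: 0.283855; B: 0.00111104; C: 0.369441.
By total probability, P(X < 4.2) = 0.25·0.283855 + 0.41·0.00111104 + 0.34·0.369441 = 0.197029.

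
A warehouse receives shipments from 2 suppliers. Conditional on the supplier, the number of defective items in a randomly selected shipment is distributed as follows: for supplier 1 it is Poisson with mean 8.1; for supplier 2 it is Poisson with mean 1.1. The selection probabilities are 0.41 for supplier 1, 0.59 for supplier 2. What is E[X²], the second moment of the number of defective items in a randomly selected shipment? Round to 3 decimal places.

For each component E[X²] = Var + (mean)², giving 1: 73.71; 2: 2.31.
Overall E[X²] = 0.41·73.71 + 0.59·2.31 = 31.584.

31.584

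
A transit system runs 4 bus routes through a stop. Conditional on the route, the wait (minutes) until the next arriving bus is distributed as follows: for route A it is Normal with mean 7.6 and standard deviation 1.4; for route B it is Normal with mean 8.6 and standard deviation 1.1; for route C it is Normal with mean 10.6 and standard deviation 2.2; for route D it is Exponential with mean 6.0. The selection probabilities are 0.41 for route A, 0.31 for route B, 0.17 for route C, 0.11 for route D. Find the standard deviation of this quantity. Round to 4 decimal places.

Per component, A: μ=7.6, E[X²]=59.72; B: μ=8.6, E[X²]=75.17; C: μ=10.6, E[X²]=117.2; D: μ=6, E[X²]=72.
E[X] = 0.41·7.6 + 0.31·8.6 + 0.17·10.6 + 0.11·6 = 8.244.
E[X²] = 0.41·59.72 + 0.31·75.17 + 0.17·117.2 + 0.11·72 = 75.6319.
Var(X) = E[X²] − (E[X])² = 75.6319 − 67.9635 = 7.66836.
SD(X) = √7.66836 = 2.76918.

2.7692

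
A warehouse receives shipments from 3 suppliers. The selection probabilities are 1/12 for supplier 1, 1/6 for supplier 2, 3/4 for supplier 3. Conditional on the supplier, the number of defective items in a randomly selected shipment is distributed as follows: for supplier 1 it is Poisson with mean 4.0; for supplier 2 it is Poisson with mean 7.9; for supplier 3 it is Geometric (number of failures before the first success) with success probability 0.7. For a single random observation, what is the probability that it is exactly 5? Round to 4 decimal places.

Conditional on each supplier, P(X = 5): 1: 0.156293; 2: 0.0950666; 3: 0.001701.
By total probability, P(X = 5) = 0.0833333·0.156293 + 0.166667·0.0950666 + 0.75·0.001701 = 0.0301446.

0.0301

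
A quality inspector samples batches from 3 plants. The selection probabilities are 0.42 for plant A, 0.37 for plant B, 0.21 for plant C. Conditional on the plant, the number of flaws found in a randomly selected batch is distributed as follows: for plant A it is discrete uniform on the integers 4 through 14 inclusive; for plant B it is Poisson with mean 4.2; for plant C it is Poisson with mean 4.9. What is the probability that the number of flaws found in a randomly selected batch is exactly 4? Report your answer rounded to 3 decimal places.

0.148

Conditional on each plant, P(X = 4): A: 0.0909091; B: 0.194424; C: 0.178867.
By total probability, P(X = 4) = 0.42·0.0909091 + 0.37·0.194424 + 0.21·0.178867 = 0.147681.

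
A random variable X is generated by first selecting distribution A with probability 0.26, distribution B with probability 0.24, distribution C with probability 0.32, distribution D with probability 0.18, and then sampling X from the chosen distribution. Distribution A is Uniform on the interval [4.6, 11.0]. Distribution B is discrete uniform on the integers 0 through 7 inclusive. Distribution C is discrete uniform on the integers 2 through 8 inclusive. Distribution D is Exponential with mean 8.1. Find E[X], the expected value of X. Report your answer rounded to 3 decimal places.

5.926

Component means — A: 7.8; B: 3.5; C: 5; D: 8.1.
E[X] = 0.26·7.8 + 0.24·3.5 + 0.32·5 + 0.18·8.1 = 5.926.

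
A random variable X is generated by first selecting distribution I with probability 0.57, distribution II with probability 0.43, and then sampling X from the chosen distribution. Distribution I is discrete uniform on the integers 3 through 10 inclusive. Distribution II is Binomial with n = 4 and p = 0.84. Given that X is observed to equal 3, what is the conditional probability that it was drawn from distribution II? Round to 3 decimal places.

Likelihoods P(X=3 | ·): I: 0.125; II: 0.379331.
Posterior ∝ prior × likelihood. Numerator for II: 0.43·0.379331 = 0.163112.
Normalizing constant: 0.57·0.125 + 0.43·0.379331 = 0.234362.
P(II | observation) = 0.163112 / 0.234362 = 0.695983.

0.696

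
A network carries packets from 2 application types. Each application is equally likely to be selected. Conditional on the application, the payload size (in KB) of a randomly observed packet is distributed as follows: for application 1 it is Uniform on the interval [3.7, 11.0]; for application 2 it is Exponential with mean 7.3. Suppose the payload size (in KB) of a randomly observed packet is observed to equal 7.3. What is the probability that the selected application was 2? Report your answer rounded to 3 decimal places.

Likelihoods f(7.3 | ·): 1: 0.136986; 2: 0.0503944.
Posterior ∝ prior × likelihood. Numerator for 2: 0.5·0.0503944 = 0.0251972.
Normalizing constant: 0.5·0.136986 + 0.5·0.0503944 = 0.0936904.
P(2 | observation) = 0.0251972 / 0.0936904 = 0.268941.

0.269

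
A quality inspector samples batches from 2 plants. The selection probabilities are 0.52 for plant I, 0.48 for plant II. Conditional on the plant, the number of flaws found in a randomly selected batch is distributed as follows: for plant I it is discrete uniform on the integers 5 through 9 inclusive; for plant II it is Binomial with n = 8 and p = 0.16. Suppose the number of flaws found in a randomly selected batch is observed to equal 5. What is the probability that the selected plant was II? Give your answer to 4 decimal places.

Likelihoods P(X=5 | ·): I: 0.2; II: 0.00348037.
Posterior ∝ prior × likelihood. Numerator for II: 0.48·0.00348037 = 0.00167058.
Normalizing constant: 0.52·0.2 + 0.48·0.00348037 = 0.105671.
P(II | observation) = 0.00167058 / 0.105671 = 0.0158093.

0.0158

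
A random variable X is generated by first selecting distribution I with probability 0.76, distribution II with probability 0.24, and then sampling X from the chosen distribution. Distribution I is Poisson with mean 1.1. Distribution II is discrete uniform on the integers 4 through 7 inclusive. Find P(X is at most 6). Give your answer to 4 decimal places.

Conditional on each component, P(X ≤ 6): I: 0.999851; II: 0.75.
By total probability, P(X ≤ 6) = 0.76·0.999851 + 0.24·0.75 = 0.939887.

0.9399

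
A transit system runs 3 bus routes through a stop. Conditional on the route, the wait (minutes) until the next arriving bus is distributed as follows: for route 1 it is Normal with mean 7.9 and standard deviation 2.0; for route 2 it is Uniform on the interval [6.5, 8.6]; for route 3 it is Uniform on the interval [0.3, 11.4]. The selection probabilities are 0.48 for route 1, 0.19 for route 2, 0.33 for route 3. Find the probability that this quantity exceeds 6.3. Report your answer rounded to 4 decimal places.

0.7199

Conditional on each route, P(X > 6.3): 1: 0.788145; 2: 1; 3: 0.459459.
By total probability, P(X > 6.3) = 0.48·0.788145 + 0.19·1 + 0.33·0.459459 = 0.719931.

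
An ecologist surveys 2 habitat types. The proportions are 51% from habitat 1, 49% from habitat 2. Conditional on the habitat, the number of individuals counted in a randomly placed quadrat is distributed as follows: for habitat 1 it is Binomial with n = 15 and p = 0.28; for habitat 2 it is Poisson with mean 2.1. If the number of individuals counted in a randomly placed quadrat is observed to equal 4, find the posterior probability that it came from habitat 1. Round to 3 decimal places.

Likelihoods P(X=4 | ·): 1: 0.226163; 2: 0.099231.
Posterior ∝ prior × likelihood. Numerator for 1: 0.51·0.226163 = 0.115343.
Normalizing constant: 0.51·0.226163 + 0.49·0.099231 = 0.163967.
P(1 | observation) = 0.115343 / 0.163967 = 0.703456.

0.703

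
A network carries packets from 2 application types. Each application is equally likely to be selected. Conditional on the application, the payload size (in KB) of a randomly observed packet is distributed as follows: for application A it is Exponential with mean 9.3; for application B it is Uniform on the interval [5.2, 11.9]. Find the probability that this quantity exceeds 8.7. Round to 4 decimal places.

Conditional on each application, P(X > 8.7): A: 0.392396; B: 0.477612.
By total probability, P(X > 8.7) = 0.5·0.392396 + 0.5·0.477612 = 0.435004.

0.4350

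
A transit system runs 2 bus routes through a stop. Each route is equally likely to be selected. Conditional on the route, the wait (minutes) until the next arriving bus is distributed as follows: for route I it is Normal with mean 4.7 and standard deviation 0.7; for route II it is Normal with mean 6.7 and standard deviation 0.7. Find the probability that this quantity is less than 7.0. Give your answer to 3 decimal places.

Conditional on each route, P(X < 7.0): I: 0.999491; II: 0.665882.
By total probability, P(X < 7.0) = 0.5·0.999491 + 0.5·0.665882 = 0.832687.

0.833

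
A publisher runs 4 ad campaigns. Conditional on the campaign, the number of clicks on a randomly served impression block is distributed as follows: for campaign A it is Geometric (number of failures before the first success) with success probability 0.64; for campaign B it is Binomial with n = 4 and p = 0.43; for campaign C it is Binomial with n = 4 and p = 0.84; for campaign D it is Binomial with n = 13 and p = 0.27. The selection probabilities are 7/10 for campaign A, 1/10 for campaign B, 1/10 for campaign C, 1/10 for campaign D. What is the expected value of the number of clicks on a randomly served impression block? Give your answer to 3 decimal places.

Component means — A: 0.5625; B: 1.72; C: 3.36; D: 3.51.
E[X] = 0.7·0.5625 + 0.1·1.72 + 0.1·3.36 + 0.1·3.51 = 1.25275.

1.253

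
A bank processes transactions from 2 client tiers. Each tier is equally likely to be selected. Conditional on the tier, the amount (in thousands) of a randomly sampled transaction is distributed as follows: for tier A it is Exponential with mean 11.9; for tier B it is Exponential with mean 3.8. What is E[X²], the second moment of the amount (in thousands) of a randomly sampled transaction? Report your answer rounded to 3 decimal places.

156.050

For each component E[X²] = Var + (mean)², giving A: 283.22; B: 28.88.
Overall E[X²] = 0.5·283.22 + 0.5·28.88 = 156.05.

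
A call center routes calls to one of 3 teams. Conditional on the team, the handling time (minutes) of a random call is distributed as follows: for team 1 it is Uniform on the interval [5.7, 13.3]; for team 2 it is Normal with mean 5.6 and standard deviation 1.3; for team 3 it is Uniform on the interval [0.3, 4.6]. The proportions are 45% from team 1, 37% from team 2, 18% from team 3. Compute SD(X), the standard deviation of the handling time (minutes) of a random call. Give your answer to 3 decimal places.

3.207

Per component, 1: μ=9.5, E[X²]=95.0633; 2: μ=5.6, E[X²]=33.05; 3: μ=2.45, E[X²]=7.54333.
E[X] = 0.45·9.5 + 0.37·5.6 + 0.18·2.45 = 6.788.
E[X²] = 0.45·95.0633 + 0.37·33.05 + 0.18·7.54333 = 56.3648.
Var(X) = E[X²] − (E[X])² = 56.3648 − 46.0769 = 10.2879.
SD(X) = √10.2879 = 3.20747.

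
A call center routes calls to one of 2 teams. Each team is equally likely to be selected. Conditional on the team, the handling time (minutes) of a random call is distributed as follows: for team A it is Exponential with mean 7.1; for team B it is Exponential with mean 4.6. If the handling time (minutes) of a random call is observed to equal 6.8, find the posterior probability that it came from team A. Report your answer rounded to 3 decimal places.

0.522

Likelihoods f(6.8 | ·): A: 0.0540502; B: 0.0495726.
Posterior ∝ prior × likelihood. Numerator for A: 0.5·0.0540502 = 0.0270251.
Normalizing constant: 0.5·0.0540502 + 0.5·0.0495726 = 0.0518114.
P(A | observation) = 0.0270251 / 0.0518114 = 0.521606.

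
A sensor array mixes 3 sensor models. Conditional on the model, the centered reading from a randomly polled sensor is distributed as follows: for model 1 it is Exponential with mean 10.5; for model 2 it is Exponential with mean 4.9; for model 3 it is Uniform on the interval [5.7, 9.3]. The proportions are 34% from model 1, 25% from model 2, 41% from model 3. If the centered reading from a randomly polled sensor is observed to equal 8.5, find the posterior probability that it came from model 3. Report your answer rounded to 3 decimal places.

0.829

Likelihoods f(8.5 | ·): 1: 0.0423876; 2: 0.0360111; 3: 0.277778.
Posterior ∝ prior × likelihood. Numerator for 3: 0.41·0.277778 = 0.113889.
Normalizing constant: 0.34·0.0423876 + 0.25·0.0360111 + 0.41·0.277778 = 0.137303.
P(3 | observation) = 0.113889 / 0.137303 = 0.829469.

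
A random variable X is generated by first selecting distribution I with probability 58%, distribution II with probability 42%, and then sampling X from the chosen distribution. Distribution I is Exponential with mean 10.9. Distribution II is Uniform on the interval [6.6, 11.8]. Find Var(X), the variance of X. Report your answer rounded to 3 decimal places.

Per component, I: μ=10.9, E[X²]=237.62; II: μ=9.2, E[X²]=86.8933.
E[X] = 0.58·10.9 + 0.42·9.2 = 10.186.
E[X²] = 0.58·237.62 + 0.42·86.8933 = 174.315.
Var(X) = E[X²] − (E[X])² = 174.315 − 103.755 = 70.5602.

70.560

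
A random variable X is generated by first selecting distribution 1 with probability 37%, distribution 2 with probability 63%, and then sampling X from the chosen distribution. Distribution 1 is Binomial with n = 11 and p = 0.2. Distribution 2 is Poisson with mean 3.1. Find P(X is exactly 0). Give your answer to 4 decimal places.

0.0602

Conditional on each component, P(X = 0): 1: 0.0858993; 2: 0.0450492.
By total probability, P(X = 0) = 0.37·0.0858993 + 0.63·0.0450492 = 0.0601638.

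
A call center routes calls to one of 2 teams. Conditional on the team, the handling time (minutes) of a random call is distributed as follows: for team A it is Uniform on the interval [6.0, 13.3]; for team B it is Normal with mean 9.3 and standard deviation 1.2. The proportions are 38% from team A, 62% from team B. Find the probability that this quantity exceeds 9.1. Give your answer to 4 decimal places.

0.5697

Conditional on each team, P(X > 9.1): A: 0.575342; B: 0.566184.
By total probability, P(X > 9.1) = 0.38·0.575342 + 0.62·0.566184 = 0.569664.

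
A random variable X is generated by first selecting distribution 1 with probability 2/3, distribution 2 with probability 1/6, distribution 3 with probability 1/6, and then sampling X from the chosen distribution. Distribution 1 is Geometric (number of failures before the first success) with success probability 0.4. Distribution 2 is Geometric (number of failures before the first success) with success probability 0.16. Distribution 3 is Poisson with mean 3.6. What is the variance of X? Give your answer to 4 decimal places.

10.6969

Per component, 1: μ=1.5, E[X²]=6; 2: μ=5.25, E[X²]=60.375; 3: μ=3.6, E[X²]=16.56.
E[X] = 0.666667·1.5 + 0.166667·5.25 + 0.166667·3.6 = 2.475.
E[X²] = 0.666667·6 + 0.166667·60.375 + 0.166667·16.56 = 16.8225.
Var(X) = E[X²] − (E[X])² = 16.8225 − 6.12562 = 10.6969.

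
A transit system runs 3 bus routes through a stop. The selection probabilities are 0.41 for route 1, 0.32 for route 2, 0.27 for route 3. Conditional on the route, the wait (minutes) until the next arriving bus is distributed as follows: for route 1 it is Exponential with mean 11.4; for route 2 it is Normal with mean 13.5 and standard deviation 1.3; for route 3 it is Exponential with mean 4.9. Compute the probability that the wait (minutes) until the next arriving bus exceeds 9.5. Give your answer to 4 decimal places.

0.5367

Conditional on each route, P(X > 9.5): 1: 0.434598; 2: 0.998954; 3: 0.14388.
By total probability, P(X > 9.5) = 0.41·0.434598 + 0.32·0.998954 + 0.27·0.14388 = 0.536698.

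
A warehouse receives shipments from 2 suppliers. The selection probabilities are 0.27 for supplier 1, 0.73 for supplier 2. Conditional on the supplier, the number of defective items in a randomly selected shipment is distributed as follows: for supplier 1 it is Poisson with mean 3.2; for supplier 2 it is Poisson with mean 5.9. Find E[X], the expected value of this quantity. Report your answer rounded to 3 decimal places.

5.171

Component means — 1: 3.2; 2: 5.9.
E[X] = 0.27·3.2 + 0.73·5.9 = 5.171.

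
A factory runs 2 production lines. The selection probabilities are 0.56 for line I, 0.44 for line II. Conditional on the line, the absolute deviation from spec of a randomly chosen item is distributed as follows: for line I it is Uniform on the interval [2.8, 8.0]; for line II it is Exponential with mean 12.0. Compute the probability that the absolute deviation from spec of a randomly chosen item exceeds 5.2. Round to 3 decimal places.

Conditional on each line, P(X > 5.2): I: 0.538462; II: 0.648344.
By total probability, P(X > 5.2) = 0.56·0.538462 + 0.44·0.648344 = 0.58681.

0.587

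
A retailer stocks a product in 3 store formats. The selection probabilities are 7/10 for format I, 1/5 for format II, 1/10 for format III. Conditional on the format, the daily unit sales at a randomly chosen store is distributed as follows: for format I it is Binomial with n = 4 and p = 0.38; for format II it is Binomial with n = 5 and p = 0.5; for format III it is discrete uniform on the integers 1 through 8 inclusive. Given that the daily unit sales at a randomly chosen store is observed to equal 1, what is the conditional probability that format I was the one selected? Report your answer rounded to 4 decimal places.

Likelihoods P(X=1 | ·): I: 0.362259; II: 0.15625; III: 0.125.
Posterior ∝ prior × likelihood. Numerator for I: 0.7·0.362259 = 0.253581.
Normalizing constant: 0.7·0.362259 + 0.2·0.15625 + 0.1·0.125 = 0.297331.
P(I | observation) = 0.253581 / 0.297331 = 0.852858.

0.8529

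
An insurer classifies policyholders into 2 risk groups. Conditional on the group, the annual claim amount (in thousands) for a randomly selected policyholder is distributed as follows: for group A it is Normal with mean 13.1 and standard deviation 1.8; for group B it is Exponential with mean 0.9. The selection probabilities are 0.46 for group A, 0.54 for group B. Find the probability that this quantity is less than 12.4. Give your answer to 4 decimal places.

Conditional on each group, P(X < 12.4): A: 0.348679; B: 0.999999.
By total probability, P(X < 12.4) = 0.46·0.348679 + 0.54·0.999999 = 0.700392.

0.7004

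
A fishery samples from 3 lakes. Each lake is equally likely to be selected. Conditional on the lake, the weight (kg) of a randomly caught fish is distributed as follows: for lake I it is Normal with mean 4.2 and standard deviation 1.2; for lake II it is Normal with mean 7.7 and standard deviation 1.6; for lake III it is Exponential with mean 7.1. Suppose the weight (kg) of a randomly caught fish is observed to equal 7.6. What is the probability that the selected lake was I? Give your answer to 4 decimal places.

0.0198

Likelihoods f(7.6 | ·): I: 0.00600508; II: 0.248852; III: 0.0482906.
Posterior ∝ prior × likelihood. Numerator for I: 0.333333·0.00600508 = 0.00200169.
Normalizing constant: 0.333333·0.00600508 + 0.333333·0.248852 + 0.333333·0.0482906 = 0.101049.
P(I | observation) = 0.00200169 / 0.101049 = 0.0198091.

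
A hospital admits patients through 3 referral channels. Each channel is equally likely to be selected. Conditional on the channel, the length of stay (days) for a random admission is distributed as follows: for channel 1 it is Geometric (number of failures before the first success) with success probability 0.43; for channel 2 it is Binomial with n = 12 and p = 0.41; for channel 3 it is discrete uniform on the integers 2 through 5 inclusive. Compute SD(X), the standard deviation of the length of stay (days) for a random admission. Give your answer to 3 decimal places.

Per component, 1: μ=1.32558, E[X²]=4.83991; 2: μ=4.92, E[X²]=27.1092; 3: μ=3.5, E[X²]=13.5.
E[X] = 0.333333·1.32558 + 0.333333·4.92 + 0.333333·3.5 = 3.24853.
E[X²] = 0.333333·4.83991 + 0.333333·27.1092 + 0.333333·13.5 = 15.1497.
Var(X) = E[X²] − (E[X])² = 15.1497 − 10.5529 = 4.59678.
SD(X) = √4.59678 = 2.14401.

2.144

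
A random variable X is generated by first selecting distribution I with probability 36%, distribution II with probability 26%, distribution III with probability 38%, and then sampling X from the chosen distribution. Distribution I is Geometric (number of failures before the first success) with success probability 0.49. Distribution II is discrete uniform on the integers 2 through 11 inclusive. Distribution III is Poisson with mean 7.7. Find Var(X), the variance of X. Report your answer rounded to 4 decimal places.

Per component, I: μ=1.04082, E[X²]=3.20741; II: μ=6.5, E[X²]=50.5; III: μ=7.7, E[X²]=66.99.
E[X] = 0.36·1.04082 + 0.26·6.5 + 0.38·7.7 = 4.99069.
E[X²] = 0.36·3.20741 + 0.26·50.5 + 0.38·66.99 = 39.7409.
Var(X) = E[X²] − (E[X])² = 39.7409 − 24.907 = 14.8338.

14.8338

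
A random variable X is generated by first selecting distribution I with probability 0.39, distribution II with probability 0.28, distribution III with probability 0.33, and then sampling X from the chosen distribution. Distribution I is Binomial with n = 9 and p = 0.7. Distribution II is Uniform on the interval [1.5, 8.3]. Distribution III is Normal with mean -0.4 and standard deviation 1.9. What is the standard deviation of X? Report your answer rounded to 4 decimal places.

Per component, I: μ=6.3, E[X²]=41.58; II: μ=4.9, E[X²]=27.8633; III: μ=-0.4, E[X²]=3.77.
E[X] = 0.39·6.3 + 0.28·4.9 + 0.33·-0.4 = 3.697.
E[X²] = 0.39·41.58 + 0.28·27.8633 + 0.33·3.77 = 25.262.
Var(X) = E[X²] − (E[X])² = 25.262 − 13.6678 = 11.5942.
SD(X) = √11.5942 = 3.40503.

3.4050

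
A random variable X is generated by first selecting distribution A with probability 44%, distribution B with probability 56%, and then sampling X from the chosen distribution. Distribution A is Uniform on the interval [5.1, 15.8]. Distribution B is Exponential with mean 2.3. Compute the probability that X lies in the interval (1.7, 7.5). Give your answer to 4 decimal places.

0.3446

Conditional on each component, P(1.7 < X < 7.5): A: 0.224299; B: 0.439174.
By total probability, P(1.7 < X < 7.5) = 0.44·0.224299 + 0.56·0.439174 = 0.344629.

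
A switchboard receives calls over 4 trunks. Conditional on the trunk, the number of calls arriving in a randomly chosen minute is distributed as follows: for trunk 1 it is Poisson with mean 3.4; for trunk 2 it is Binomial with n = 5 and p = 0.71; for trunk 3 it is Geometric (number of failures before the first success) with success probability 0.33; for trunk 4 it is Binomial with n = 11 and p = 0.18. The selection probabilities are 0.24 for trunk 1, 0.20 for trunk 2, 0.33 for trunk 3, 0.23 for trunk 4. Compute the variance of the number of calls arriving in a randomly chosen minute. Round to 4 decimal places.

3.9526

Per component, 1: μ=3.4, E[X²]=14.96; 2: μ=3.55, E[X²]=13.632; 3: μ=2.0303, E[X²]=10.2746; 4: μ=1.98, E[X²]=5.544.
E[X] = 0.24·3.4 + 0.2·3.55 + 0.33·2.0303 + 0.23·1.98 = 2.6514.
E[X²] = 0.24·14.96 + 0.2·13.632 + 0.33·10.2746 + 0.23·5.544 = 10.9825.
Var(X) = E[X²] − (E[X])² = 10.9825 − 7.02992 = 3.9526.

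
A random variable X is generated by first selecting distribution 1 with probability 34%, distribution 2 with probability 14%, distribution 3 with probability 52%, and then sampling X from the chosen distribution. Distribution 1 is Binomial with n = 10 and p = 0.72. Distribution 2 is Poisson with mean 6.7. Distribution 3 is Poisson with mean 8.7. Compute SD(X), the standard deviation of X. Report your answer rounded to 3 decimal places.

2.617

Per component, 1: μ=7.2, E[X²]=53.856; 2: μ=6.7, E[X²]=51.59; 3: μ=8.7, E[X²]=84.39.
E[X] = 0.34·7.2 + 0.14·6.7 + 0.52·8.7 = 7.91.
E[X²] = 0.34·53.856 + 0.14·51.59 + 0.52·84.39 = 69.4164.
Var(X) = E[X²] − (E[X])² = 69.4164 − 62.5681 = 6.84834.
SD(X) = √6.84834 = 2.61693.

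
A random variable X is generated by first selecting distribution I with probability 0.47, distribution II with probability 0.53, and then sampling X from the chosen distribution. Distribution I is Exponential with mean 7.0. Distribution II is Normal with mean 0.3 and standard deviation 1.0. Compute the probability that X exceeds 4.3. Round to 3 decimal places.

0.254

Conditional on each component, P(X > 4.3): I: 0.541027; II: 3.16712e-05.
By total probability, P(X > 4.3) = 0.47·0.541027 + 0.53·3.16712e-05 = 0.2543.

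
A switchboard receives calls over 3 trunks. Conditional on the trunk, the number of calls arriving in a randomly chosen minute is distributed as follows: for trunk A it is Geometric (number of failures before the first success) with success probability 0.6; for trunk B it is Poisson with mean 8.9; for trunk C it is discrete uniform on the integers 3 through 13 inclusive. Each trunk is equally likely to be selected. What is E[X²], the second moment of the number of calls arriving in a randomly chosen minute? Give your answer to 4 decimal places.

For each component E[X²] = Var + (mean)², giving A: 1.55556; B: 88.11; C: 74.
Overall E[X²] = 0.333333·1.55556 + 0.333333·88.11 + 0.333333·74 = 54.5552.

54.5552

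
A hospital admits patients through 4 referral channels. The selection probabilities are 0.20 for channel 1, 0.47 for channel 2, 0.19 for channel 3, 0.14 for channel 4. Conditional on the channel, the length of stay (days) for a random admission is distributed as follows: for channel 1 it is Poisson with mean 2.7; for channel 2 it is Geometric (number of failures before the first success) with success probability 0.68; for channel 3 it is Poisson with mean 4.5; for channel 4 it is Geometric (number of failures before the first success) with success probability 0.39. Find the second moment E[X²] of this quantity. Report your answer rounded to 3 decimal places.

8.034

For each component E[X²] = Var + (mean)², giving 1: 9.99; 2: 0.913495; 3: 24.75; 4: 6.45694.
Overall E[X²] = 0.2·9.99 + 0.47·0.913495 + 0.19·24.75 + 0.14·6.45694 = 8.03381.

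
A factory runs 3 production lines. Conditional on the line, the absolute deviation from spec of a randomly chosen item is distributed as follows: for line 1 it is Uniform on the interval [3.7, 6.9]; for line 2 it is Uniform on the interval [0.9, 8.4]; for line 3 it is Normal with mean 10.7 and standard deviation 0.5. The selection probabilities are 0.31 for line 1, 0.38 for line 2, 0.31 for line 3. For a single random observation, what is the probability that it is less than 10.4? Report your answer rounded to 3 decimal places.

0.775

Conditional on each line, P(X < 10.4): 1: 1; 2: 1; 3: 0.274253.
By total probability, P(X < 10.4) = 0.31·1 + 0.38·1 + 0.31·0.274253 = 0.775018.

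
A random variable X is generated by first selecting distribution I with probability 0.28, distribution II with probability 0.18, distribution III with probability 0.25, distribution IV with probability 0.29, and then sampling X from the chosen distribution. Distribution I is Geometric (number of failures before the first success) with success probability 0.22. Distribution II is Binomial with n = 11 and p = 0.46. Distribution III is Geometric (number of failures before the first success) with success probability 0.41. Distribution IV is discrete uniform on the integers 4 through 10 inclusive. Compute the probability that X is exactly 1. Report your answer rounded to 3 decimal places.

Conditional on each component, P(X = 1): I: 0.1716; II: 0.0106681; III: 0.2419; IV: 0.
By total probability, P(X = 1) = 0.28·0.1716 + 0.18·0.0106681 + 0.25·0.2419 + 0.29·0 = 0.110443.

0.110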